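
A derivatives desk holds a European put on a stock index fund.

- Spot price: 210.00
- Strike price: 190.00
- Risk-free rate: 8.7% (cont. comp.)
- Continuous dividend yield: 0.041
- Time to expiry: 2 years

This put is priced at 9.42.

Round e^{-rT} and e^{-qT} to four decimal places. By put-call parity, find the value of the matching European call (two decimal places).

exp(−qT) = exp(−0.041·2) = 0.9213;  exp(−rT) = exp(−0.087·2) = 0.8403
Put-call parity: C − P = S·e^(−qT) − K·e^(−rT) = 210·0.9213 − 190·0.8403 = 193.4730 − 159.6570 = 33.8160
C = P + (C − P) = 9.42 + (33.8160) = 43.2360

43.24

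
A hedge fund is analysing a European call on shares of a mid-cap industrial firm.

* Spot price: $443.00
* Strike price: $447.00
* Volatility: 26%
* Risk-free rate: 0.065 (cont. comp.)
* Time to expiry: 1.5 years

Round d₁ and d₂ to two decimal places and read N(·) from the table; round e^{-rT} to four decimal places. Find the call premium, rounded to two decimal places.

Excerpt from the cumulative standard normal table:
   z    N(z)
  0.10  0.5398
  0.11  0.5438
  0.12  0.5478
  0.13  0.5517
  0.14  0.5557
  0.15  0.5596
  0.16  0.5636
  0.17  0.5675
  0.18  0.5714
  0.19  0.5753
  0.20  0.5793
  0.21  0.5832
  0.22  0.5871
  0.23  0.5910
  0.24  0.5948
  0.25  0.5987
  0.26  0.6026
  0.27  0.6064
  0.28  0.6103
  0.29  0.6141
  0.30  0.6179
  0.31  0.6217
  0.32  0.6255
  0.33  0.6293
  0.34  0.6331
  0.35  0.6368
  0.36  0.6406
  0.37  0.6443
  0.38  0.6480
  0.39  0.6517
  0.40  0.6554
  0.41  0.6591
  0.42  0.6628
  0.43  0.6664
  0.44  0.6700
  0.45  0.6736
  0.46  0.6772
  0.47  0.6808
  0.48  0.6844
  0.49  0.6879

$74.69

T = 1.5;  σ√T = 0.3184
d₁ = [ln(443/447) + (0.065 + 0.26²/2)·1.5] / 0.3184 = [-0.0090 + 0.1482] / 0.3184 = 0.4372 → 0.44
d₂ = d₁ − σ√T = 0.4372 − 0.3184 = 0.1187 → 0.12
exp(−rT) = exp(−0.065·1.5) = 0.9071
C = 443·N(0.44) − 447·0.9071·N(0.12) = 443·0.6700 − 447·0.9071·0.5478 = 296.8100 − 222.1185 = 74.6915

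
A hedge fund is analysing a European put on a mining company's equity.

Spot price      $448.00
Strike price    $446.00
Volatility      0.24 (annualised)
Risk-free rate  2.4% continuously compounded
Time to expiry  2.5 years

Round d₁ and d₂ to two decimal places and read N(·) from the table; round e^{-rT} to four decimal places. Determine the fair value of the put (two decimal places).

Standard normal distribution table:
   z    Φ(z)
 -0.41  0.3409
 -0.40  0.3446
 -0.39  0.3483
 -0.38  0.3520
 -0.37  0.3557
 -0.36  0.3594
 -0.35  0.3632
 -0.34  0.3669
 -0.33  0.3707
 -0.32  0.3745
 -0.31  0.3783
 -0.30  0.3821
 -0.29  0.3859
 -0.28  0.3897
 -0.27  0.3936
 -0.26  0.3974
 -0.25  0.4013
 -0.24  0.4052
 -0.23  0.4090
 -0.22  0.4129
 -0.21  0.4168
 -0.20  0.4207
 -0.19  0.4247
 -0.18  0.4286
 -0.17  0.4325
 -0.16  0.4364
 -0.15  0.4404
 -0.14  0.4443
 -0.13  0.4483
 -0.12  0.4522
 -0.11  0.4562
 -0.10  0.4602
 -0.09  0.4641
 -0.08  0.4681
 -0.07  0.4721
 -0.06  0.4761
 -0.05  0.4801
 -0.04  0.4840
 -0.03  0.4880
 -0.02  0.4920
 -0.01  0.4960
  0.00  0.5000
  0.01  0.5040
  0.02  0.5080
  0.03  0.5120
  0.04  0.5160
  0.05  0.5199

$52.37

σ√T = 0.24·√2.5 = 0.3795
d₁ = [ln(448/446) + (0.024 + 0.24²/2)·2.5] / 0.3795 = [0.0045 + 0.1320] / 0.3795 = 0.3596 ≈ 0.36
d₂ = d₁ − σ√T = 0.3596 − 0.3795 = -0.0198 ≈ -0.02
e^(−rT) = e^(−0.024·2.5) = 0.9418
N(−d₂) = N(0.02) = 0.5080;  N(−d₁) = N(-0.36) = 0.3594
P = 446·0.9418·0.5080 − 448·0.3594 = 213.3817 − 161.0112 = 52.3705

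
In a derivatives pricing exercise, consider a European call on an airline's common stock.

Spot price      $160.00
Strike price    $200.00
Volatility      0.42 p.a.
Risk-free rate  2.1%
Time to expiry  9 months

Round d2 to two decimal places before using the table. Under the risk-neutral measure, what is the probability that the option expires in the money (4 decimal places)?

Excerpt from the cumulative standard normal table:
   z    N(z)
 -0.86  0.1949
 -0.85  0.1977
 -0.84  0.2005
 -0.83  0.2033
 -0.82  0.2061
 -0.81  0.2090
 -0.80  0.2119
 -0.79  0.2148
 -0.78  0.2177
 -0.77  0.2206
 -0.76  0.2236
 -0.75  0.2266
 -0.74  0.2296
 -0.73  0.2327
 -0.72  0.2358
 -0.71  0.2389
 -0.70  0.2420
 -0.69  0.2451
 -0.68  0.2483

σ√T = 0.42 × 0.8660 = 0.3637
d₁ = [ln(160/200) + (0.021 + 0.42²/2)·0.75] / 0.3637 = [-0.2231 + 0.0819] / 0.3637 = -0.3883 ⇒ -0.39
d₂ = d₁ − σ√T = -0.3883 − 0.3637 = -0.7520 ⇒ -0.75
Pr(exercise) under Q = N(d₂) = 0.2266

0.2266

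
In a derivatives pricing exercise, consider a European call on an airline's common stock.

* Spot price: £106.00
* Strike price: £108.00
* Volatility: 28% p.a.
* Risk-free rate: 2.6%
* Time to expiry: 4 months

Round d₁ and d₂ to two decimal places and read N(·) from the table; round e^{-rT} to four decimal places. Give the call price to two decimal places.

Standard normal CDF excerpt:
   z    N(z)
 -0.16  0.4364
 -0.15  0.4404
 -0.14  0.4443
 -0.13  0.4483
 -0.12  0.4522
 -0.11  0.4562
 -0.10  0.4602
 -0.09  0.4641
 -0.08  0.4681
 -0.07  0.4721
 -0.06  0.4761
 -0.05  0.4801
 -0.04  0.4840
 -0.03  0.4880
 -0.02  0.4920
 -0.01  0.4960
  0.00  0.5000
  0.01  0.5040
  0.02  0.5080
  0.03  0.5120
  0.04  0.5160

σ√T = 0.28·√0.3333 = 0.1617
d₁ = [ln(106/108) + (0.026 + 0.28²/2)·0.3333] / 0.1617 = [-0.0187 + 0.0217] / 0.1617 = 0.0188 ⇒ 0.02
d₂ = d₁ − σ√T = 0.0188 − 0.1617 = -0.1428 ⇒ -0.14
exp(−rT) = exp(−0.026·0.3333) = 0.9914
N(d₁) = N(0.02) = 0.5080;  N(d₂) = N(-0.14) = 0.4443
C = 106·0.5080 − 108·0.9914·0.4443 = 53.8480 − 47.5717 = 6.2763

£6.28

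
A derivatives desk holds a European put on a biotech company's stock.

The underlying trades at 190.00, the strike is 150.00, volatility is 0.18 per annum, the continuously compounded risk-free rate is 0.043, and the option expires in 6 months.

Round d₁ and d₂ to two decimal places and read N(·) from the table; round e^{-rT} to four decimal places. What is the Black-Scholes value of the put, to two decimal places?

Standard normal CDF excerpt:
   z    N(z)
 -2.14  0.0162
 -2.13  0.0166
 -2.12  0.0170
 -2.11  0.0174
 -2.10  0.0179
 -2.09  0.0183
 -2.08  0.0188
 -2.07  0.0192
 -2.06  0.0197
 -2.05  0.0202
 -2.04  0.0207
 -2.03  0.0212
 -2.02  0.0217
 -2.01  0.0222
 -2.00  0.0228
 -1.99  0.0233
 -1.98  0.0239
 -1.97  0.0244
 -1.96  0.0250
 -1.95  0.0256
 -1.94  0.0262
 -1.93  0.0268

T = 0.5;  σ√T = 0.1273
d₁ = [ln(190/150) + (0.043 + 0.18²/2)·0.5] / 0.1273 = [0.2364 + 0.0296] / 0.1273 = 2.0898 → 2.09
d₂ = d₁ − σ√T = 2.0898 − 0.1273 = 1.9625 → 1.96
exp(−rT) = exp(−0.043·0.5) = 0.9787
N(−d₂) = N(-1.96) = 0.0250;  N(−d₁) = N(-2.09) = 0.0183
P = 150·0.9787·0.0250 − 190·0.0183 = 3.6701 − 3.4770 = 0.1931

0.19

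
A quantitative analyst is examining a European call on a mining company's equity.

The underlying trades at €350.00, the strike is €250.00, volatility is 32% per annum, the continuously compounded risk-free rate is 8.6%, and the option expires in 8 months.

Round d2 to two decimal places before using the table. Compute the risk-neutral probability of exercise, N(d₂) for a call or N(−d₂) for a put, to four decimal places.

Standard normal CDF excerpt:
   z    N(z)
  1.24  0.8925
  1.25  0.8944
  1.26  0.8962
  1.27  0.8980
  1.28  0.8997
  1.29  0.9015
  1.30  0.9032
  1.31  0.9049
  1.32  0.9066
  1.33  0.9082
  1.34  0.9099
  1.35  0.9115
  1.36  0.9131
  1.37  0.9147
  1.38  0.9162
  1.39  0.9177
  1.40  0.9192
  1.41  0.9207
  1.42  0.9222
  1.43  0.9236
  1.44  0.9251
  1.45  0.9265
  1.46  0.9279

T = 0.6667;  σ√T = 0.2613
d₁ = [ln(350/250) + (0.086 + 0.32²/2)·0.6667] / 0.2613 = [0.3365 + 0.0915] / 0.2613 = 1.6379 → 1.64
d₂ = d₁ − σ√T = 1.6379 − 0.2613 = 1.3766 → 1.38
Risk-neutral Pr[S_T > K] = N(d₂) = N(1.38) = 0.9162

0.9162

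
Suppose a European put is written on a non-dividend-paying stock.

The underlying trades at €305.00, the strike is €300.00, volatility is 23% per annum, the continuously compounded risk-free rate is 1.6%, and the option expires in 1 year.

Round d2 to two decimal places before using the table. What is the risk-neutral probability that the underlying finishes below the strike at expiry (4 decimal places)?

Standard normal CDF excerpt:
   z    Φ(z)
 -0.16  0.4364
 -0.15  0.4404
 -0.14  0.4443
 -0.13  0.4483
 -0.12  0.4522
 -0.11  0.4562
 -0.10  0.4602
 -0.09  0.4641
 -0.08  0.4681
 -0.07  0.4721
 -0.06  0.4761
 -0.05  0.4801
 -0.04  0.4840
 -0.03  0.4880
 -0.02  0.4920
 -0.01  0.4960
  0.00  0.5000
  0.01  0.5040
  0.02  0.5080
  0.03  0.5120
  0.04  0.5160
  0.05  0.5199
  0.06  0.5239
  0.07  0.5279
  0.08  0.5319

σ√T = 0.23·√1 = 0.2300
ln(S/K) + (r + σ²/2)T = ln(305/300) + (0.016 + 0.23²/2)·1 = 0.0165 + 0.0425 = 0.0590
d₁ = 0.0590 / 0.2300 = 0.2564 ⇒ 0.26
d₂ = d₁ − σ√T = 0.2564 − 0.2300 = 0.0264 ⇒ 0.03
Pr(exercise) under Q = N(−d₂) = N(-0.03) = 0.4880

0.4880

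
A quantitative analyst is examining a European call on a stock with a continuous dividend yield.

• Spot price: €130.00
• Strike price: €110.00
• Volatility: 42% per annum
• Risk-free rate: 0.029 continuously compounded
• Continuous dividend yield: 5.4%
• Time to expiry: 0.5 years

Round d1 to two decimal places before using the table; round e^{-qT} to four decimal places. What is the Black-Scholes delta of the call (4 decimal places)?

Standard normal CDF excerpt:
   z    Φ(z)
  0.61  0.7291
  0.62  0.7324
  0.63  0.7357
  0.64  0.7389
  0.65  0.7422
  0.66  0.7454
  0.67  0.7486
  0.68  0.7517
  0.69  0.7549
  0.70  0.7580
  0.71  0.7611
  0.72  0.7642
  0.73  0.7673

T = 0.5;  σ√T = 0.2970
d₁ = [ln(130/110) + (0.029 − 0.054 + ½·0.42²)·0.5] / (σ√T) = (0.1671 + 0.0316) / 0.2970 = 0.6689 ≈ 0.67
N(d₁) = N(0.67) = 0.7486
Δ_call = e^(−qT)·N(d₁) = 0.9734·0.7486 = 0.7287

0.7287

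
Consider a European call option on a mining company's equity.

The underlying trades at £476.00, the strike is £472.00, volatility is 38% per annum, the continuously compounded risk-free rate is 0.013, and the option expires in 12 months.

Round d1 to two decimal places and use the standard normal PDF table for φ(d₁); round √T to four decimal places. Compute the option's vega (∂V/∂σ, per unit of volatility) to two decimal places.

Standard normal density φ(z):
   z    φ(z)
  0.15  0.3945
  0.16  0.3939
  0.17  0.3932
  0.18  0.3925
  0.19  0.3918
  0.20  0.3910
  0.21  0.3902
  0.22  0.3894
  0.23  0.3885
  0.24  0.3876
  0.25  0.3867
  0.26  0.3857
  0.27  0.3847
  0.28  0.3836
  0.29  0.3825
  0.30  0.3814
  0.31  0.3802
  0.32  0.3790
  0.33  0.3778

184.07

σ√T = 0.38 × 1.0000 = 0.3800
ln(S/K) + (r + σ²/2)T = ln(476/472) + (0.013 + 0.38²/2)·1 = 0.0084 + 0.0852 = 0.0936
d₁ = 0.0936 / 0.3800 = 0.2464 which rounds to 0.25
√T = √1 = 1.0000
φ(d₁) = φ(0.25) = 0.3867
vega = S·φ(d₁)·√T = 476·0.3867·1.0000 = 184.0692
(The put has the same vega.)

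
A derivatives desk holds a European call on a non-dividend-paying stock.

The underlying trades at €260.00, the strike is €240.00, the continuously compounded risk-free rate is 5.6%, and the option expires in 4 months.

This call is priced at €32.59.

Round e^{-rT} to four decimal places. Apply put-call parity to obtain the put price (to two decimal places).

exp(−rT) = exp(−0.056·0.3333) = 0.9815
Put-call parity: C − P = S − K·e^(−rT) = 260 − 240·0.9815 = 260 − 235.5600 = 24.4400
P = C − (C − P) = 32.59 − (24.4400) = 8.1500

€8.15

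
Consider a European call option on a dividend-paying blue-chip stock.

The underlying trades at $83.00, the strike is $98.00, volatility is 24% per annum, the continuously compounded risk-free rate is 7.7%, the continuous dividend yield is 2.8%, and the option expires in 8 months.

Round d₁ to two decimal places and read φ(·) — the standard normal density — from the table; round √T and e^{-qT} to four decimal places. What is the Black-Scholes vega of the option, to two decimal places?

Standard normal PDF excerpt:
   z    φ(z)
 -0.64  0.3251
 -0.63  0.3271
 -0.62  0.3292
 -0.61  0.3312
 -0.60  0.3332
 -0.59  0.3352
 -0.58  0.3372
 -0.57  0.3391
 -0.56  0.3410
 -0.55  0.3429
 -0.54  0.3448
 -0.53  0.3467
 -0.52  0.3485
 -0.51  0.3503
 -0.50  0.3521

22.43

T = 0.6667;  σ√T = 0.1960
d₁ = [ln(83/98) + (0.077 − 0.028 + 0.24²/2)·0.6667] / 0.1960 = [-0.1661 + 0.0519] / 0.1960 = -0.5831 ≈ -0.58
√T = √0.6667 = 0.8165
φ(d₁) = φ(-0.58) = 0.3372
e^(−qT) = e^(−0.028·0.6667) = 0.9815
vega = S·e^(−qT)·φ(d₁)·√T = 83·0.9815·0.3372·0.8165 = 22.4291
(Call and put vega coincide under Black-Scholes.)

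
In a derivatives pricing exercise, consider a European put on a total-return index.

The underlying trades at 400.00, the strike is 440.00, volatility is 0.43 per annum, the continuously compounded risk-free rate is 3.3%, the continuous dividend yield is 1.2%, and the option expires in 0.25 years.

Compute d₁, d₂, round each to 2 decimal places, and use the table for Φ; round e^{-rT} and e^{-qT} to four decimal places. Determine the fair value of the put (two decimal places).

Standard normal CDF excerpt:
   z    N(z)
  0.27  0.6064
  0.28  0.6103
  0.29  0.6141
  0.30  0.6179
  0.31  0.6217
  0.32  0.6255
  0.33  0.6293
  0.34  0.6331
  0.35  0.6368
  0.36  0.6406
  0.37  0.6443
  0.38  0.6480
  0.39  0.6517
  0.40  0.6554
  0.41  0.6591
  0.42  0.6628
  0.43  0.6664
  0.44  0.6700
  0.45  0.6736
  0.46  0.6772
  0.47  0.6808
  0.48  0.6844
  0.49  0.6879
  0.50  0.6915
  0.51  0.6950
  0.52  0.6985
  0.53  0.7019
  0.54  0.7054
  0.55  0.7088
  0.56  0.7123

58.37

T = 0.25;  σ√T = 0.2150
d₁ = [ln(400/440) + (0.033 − 0.012 + 0.43²/2)·0.25] / 0.2150 = [-0.0953 + 0.0284] / 0.2150 = -0.3114 which rounds to -0.31
d₂ = d₁ − σ√T = -0.3114 − 0.2150 = -0.5264 which rounds to -0.53
e^(−qT) = e^(−0.012·0.25) = 0.9970;  e^(−rT) = e^(−0.033·0.25) = 0.9918
N(−d₂) = N(0.53) = 0.7019;  N(−d₁) = N(0.31) = 0.6217
P = 440·0.9918·0.7019 − 400·0.9970·0.6217 = 306.3035 − 247.9340 = 58.3696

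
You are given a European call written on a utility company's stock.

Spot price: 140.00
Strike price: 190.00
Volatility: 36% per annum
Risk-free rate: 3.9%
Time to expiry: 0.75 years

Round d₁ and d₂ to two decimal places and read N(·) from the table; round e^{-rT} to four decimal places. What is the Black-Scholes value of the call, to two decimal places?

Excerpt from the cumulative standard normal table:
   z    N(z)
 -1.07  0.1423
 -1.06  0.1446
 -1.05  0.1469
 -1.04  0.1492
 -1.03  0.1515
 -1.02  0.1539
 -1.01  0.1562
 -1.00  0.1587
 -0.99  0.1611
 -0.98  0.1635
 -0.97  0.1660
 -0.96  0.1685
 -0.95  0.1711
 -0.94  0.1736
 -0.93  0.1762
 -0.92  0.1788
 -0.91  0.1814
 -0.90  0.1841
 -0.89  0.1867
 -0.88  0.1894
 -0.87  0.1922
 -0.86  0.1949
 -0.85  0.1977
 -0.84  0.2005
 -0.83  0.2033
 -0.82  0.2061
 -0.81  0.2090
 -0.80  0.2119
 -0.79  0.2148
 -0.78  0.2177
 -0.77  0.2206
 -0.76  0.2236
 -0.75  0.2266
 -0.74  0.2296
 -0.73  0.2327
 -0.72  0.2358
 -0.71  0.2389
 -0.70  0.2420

T = 0.75;  σ√T = 0.3118
ln(S/K) + (r + σ²/2)T = ln(140/190) + (0.039 + 0.36²/2)·0.75 = -0.3054 + 0.0779 = -0.2275
d₁ = -0.2275 / 0.3118 = -0.7298 ≈ -0.73
d₂ = d₁ − σ√T = -0.7298 − 0.3118 = -1.0416 ≈ -1.04
e^(−rT) = e^(−0.039·0.75) = 0.9712
C = 140·N(-0.73) − 190·0.9712·N(-1.04) = 140·0.2327 − 190·0.9712·0.1492 = 32.5780 − 27.5316 = 5.0464

5.05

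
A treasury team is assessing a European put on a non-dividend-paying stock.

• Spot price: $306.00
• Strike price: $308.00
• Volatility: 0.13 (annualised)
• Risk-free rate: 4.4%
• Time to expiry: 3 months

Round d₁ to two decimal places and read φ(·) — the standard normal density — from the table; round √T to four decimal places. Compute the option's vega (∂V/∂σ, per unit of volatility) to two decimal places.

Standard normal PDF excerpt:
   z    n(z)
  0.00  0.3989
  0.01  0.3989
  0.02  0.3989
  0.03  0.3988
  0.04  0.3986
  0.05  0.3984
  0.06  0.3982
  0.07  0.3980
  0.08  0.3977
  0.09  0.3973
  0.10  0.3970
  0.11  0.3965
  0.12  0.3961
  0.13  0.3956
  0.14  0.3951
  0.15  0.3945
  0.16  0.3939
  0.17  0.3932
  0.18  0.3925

60.74

T = 0.25;  σ√T = 0.0650
d₁ = [ln(306/308) + (0.044 + 0.13²/2)·0.25] / 0.0650 = [-0.0065 + 0.0131] / 0.0650 = 0.1015 which rounds to 0.10
√T = √0.25 = 0.5000
φ(d₁) = φ(0.10) = 0.3970
vega = S·φ(d₁)·√T = 306·0.3970·0.5000 = 60.7410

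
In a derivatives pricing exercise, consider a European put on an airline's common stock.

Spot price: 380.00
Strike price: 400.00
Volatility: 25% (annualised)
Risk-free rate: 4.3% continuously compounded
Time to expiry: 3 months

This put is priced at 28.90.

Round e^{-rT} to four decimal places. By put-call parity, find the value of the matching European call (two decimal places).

13.18

exp(−rT) = exp(−0.043·0.25) = 0.9893
Put-call parity: C − P = S − K·e^(−rT) = 380 − 400·0.9893 = 380 − 395.7200 = -15.7200
C = P + (C − P) = 28.90 + (-15.7200) = 13.1800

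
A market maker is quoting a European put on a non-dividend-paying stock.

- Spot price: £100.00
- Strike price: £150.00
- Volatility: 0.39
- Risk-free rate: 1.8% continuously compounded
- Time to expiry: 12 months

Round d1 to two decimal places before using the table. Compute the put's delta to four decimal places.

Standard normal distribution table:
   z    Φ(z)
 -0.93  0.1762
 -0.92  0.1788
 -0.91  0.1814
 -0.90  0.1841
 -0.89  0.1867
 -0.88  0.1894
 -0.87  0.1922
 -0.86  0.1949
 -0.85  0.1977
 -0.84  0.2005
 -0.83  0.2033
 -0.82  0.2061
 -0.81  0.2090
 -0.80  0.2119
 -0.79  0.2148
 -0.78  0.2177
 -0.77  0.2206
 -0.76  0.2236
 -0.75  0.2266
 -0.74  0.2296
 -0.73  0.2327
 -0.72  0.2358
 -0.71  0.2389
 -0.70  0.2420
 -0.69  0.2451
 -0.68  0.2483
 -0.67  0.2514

-0.7881

σ√T = 0.39 × 1.0000 = 0.3900
d₁ = [ln(100/150) + (0.018 + ½·0.39²)·1] / (σ√T) = (-0.4055 + 0.0941) / 0.3900 = -0.7985 ⇒ -0.80
N(d₁) = N(-0.80) = 0.2119
Δ_put = N(d₁) − 1 = 0.2119 − 1 = -0.7881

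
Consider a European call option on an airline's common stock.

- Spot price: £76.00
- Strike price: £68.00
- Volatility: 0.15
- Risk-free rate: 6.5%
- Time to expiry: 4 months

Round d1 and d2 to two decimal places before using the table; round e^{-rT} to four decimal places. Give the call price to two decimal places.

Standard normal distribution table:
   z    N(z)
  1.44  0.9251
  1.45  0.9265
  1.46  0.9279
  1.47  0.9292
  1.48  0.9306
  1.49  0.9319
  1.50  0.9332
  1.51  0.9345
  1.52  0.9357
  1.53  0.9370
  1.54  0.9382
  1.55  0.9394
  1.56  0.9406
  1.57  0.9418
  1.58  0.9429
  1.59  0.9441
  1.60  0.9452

σ√T = 0.15 × 0.5774 = 0.0866
d₁ = [ln(76/68) + (0.065 + ½·0.15²)·0.3333] / (σ√T) = (0.1112 + 0.0254) / 0.0866 = 1.5778 → 1.58
d₂ = 1.5778 − 0.0866 = 1.4912 → 1.49
e^(−rT) = e^(−0.065·0.3333) = 0.9786
N(d₁) = N(1.58) = 0.9429;  N(d₂) = N(1.49) = 0.9319
C = 76·0.9429 − 68·0.9786·0.9319 = 71.6604 − 62.0131 = 9.6473

£9.65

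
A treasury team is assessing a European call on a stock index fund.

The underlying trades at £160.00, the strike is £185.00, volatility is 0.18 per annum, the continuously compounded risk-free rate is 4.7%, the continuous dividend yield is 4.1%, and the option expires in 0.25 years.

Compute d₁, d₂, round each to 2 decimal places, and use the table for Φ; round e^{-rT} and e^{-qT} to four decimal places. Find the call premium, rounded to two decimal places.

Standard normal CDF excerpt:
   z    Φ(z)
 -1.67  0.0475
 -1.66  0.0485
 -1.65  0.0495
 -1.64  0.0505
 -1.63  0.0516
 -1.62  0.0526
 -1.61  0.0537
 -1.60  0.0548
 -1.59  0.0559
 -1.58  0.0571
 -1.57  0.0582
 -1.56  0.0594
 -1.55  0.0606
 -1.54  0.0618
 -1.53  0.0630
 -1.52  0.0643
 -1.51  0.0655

£0.36

σ√T = 0.18·√0.25 = 0.0900
d₁ = [ln(160/185) + (0.047 − 0.041 + 0.18²/2)·0.25] / 0.0900 = [-0.1452 + 0.0055] / 0.0900 = -1.5515 ⇒ -1.55
d₂ = d₁ − σ√T = -1.5515 − 0.0900 = -1.6415 ⇒ -1.64
exp(−qT) = exp(−0.041·0.25) = 0.9898;  exp(−rT) = exp(−0.047·0.25) = 0.9883
C = 160·0.9898·N(-1.55) − 185·0.9883·N(-1.64) = 160·0.9898·0.0606 − 185·0.9883·0.0505 = 9.5971 − 9.2332 = 0.3639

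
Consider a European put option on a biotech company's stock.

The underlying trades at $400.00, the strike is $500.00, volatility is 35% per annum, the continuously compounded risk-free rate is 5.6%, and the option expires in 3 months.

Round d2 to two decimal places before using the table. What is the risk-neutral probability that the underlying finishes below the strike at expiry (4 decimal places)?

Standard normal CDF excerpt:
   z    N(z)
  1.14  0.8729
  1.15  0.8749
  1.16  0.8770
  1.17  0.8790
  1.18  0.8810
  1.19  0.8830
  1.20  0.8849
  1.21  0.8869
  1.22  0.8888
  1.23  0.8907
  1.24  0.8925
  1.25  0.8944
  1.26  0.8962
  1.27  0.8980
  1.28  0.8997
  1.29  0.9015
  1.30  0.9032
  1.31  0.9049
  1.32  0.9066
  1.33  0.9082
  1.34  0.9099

0.8997

T = 0.25;  σ√T = 0.1750
d₁ = [ln(400/500) + (0.056 + ½·0.35²)·0.25] / (σ√T) = (-0.2231 + 0.0293) / 0.1750 = -1.1076 ≈ -1.11
d₂ = -1.1076 − 0.1750 = -1.2826 ≈ -1.28
Risk-neutral Pr[S_T < K] = N(−d₂) = N(1.28) = 0.8997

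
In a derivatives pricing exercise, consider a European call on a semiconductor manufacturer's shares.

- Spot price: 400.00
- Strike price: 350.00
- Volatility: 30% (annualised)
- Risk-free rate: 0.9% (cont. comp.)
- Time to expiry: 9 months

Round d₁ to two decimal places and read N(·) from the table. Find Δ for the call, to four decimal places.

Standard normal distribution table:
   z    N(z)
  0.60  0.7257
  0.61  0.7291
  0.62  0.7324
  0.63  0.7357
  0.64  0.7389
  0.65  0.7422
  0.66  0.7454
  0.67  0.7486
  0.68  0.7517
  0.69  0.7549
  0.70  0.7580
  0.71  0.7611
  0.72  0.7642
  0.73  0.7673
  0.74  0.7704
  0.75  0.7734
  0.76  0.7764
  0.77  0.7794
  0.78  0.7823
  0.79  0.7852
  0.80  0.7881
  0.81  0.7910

T = 0.75;  σ√T = 0.2598
d₁ = [ln(400/350) + (0.009 + 0.3²/2)·0.75] / 0.2598 = [0.1335 + 0.0405] / 0.2598 = 0.6698 ≈ 0.67
N(d₁) = N(0.67) = 0.7486
Δ_call = N(d₁) = 0.7486

0.7486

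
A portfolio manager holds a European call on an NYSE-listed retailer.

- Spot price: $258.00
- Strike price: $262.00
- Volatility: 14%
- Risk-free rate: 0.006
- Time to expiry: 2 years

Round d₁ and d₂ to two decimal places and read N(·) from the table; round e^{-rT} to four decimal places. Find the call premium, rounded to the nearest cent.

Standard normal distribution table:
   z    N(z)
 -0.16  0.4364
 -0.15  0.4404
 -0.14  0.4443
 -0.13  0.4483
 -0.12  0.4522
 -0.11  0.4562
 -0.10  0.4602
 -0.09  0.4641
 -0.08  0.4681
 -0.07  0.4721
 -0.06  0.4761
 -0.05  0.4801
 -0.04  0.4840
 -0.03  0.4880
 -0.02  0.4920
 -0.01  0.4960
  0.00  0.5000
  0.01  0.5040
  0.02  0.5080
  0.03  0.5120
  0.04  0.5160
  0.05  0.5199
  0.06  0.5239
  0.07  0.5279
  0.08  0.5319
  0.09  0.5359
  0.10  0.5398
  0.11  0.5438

T = 2;  σ√T = 0.1980
d₁ = [ln(258/262) + (0.006 + 0.14²/2)·2] / 0.1980 = [-0.0154 + 0.0316] / 0.1980 = 0.0819 ⇒ 0.08
d₂ = d₁ − σ√T = 0.0819 − 0.1980 = -0.1161 ⇒ -0.12
e^(−rT) = e^(−0.006·2) = 0.9881
C = 258·N(0.08) − 262·0.9881·N(-0.12) = 258·0.5319 − 262·0.9881·0.4522 = 137.2302 − 117.0665 = 20.1637

$20.16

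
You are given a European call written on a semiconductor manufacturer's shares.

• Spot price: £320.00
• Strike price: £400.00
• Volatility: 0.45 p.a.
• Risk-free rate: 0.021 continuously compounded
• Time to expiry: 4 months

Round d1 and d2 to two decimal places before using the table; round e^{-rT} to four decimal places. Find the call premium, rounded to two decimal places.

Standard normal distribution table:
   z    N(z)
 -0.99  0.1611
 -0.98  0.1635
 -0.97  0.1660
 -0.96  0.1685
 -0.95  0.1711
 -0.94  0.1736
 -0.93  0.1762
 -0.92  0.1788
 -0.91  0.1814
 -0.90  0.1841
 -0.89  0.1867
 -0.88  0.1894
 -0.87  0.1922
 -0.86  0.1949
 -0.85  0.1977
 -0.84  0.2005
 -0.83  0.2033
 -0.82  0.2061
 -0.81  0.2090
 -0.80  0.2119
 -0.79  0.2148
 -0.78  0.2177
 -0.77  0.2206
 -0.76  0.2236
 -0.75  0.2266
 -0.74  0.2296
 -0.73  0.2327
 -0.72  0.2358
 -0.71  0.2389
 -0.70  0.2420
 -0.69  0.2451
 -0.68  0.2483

£10.51

σ√T = 0.45 × 0.5774 = 0.2598
ln(S/K) + (r + σ²/2)T = ln(320/400) + (0.021 + 0.45²/2)·0.3333 = -0.2231 + 0.0408 = -0.1824
d₁ = -0.1824 / 0.2598 = -0.7020 → -0.70
d₂ = d₁ − σ√T = -0.7020 − 0.2598 = -0.9618 → -0.96
exp(−rT) = exp(−0.021·0.3333) = 0.9930
N(d₁) = N(-0.70) = 0.2420;  N(d₂) = N(-0.96) = 0.1685
C = 320·0.2420 − 400·0.9930·0.1685 = 77.4400 − 66.9282 = 10.5118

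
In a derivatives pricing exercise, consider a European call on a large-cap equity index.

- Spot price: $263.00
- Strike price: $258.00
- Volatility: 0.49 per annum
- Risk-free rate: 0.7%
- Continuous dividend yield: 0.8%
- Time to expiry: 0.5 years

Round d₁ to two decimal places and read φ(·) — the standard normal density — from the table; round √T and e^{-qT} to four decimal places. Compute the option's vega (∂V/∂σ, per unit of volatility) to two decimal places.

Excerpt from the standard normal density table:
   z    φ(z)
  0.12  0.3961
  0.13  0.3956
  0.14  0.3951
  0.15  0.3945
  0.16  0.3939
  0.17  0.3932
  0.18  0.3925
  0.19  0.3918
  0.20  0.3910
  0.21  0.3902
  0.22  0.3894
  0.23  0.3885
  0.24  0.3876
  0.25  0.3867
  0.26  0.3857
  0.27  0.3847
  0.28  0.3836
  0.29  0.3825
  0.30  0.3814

71.96

T = 0.5;  σ√T = 0.3465
d₁ = [ln(263/258) + (0.007 − 0.008 + 0.49²/2)·0.5] / 0.3465 = [0.0192 + 0.0595] / 0.3465 = 0.2272 ⇒ 0.23
√T = √0.5 = 0.7071
φ(d₁) = φ(0.23) = 0.3885
exp(−qT) = exp(−0.008·0.5) = 0.9960
vega = S·exp(−qT)·φ(d₁)·√T = 263·0.9960·0.3885·0.7071 = 71.9593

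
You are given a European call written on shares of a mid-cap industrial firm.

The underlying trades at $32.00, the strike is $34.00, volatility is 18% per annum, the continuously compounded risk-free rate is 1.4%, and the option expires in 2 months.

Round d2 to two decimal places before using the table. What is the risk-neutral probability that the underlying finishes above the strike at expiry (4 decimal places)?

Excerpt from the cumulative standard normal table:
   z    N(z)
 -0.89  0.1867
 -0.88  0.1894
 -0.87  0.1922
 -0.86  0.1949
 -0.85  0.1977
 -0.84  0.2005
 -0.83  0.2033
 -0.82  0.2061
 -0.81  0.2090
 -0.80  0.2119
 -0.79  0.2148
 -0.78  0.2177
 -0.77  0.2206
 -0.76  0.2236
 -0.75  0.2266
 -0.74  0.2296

σ√T = 0.18·√0.1667 = 0.0735
d₁ = [ln(32/34) + (0.014 + ½·0.18²)·0.1667] / (σ√T) = (-0.0606 + 0.0050) / 0.0735 = -0.7565 ⇒ -0.76
d₂ = -0.7565 − 0.0735 = -0.8300 ⇒ -0.83
Pr(exercise) under Q = N(d₂) = 0.2033

0.2033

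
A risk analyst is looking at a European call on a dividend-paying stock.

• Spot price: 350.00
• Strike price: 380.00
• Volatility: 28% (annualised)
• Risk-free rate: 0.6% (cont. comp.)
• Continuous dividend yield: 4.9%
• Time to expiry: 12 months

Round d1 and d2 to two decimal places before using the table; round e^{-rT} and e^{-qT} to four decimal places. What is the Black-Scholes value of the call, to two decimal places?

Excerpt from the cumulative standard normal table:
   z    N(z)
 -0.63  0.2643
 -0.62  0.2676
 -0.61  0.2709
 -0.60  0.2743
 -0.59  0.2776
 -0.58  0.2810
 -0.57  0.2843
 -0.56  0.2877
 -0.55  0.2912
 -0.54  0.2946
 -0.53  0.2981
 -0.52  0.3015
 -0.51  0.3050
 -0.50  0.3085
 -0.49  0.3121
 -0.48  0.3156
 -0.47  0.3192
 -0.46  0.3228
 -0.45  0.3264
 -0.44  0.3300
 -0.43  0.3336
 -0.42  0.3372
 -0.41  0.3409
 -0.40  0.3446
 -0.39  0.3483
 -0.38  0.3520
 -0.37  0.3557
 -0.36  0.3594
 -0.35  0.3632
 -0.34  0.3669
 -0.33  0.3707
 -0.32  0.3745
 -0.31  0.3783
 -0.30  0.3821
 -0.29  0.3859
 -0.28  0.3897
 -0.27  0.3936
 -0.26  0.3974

σ√T = 0.28·√1 = 0.2800
ln(S/K) + (r − q + σ²/2)T = ln(350/380) + (0.006 − 0.049 + 0.28²/2)·1 = -0.0822 − 0.0038 = -0.0860
d₁ = -0.0860 / 0.2800 = -0.3073 ≈ -0.31
d₂ = d₁ − σ√T = -0.3073 − 0.2800 = -0.5873 ≈ -0.59
e^(−qT) = e^(−0.049·1) = 0.9522;  e^(−rT) = e^(−0.006·1) = 0.9940
N(d₁) = N(-0.31) = 0.3783;  N(d₂) = N(-0.59) = 0.2776
C = 350·0.9522·0.3783 − 380·0.9940·0.2776 = 126.0760 − 104.8551 = 21.2210

21.22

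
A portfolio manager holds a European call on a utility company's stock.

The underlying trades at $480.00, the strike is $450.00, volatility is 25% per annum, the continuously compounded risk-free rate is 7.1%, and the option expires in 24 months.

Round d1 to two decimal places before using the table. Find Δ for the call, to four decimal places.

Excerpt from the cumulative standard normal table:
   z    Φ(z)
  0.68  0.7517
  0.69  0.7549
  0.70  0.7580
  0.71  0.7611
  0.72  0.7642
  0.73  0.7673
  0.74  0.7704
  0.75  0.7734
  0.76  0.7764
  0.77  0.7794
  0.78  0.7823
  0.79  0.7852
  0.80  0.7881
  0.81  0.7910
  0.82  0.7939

0.7764

σ√T = 0.25·√2 = 0.3536
ln(S/K) + (r + σ²/2)T = ln(480/450) + (0.071 + 0.25²/2)·2 = 0.0645 + 0.2045 = 0.2690
d₁ = 0.2690 / 0.3536 = 0.7610 → 0.76
N(d₁) = N(0.76) = 0.7764
Δ_call = N(d₁) = 0.7764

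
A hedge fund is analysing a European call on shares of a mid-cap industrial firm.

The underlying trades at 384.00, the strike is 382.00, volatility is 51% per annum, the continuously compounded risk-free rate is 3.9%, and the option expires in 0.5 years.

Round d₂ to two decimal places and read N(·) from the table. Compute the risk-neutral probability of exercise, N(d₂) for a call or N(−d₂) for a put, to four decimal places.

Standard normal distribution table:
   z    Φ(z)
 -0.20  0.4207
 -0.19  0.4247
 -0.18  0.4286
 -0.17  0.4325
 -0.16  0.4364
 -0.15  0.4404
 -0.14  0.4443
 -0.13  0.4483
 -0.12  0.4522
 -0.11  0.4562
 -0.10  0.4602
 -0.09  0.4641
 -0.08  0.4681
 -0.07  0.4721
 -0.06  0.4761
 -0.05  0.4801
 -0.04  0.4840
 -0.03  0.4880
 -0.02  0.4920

σ√T = 0.51 × 0.7071 = 0.3606
d₁ = [ln(384/382) + (0.039 + ½·0.51²)·0.5] / (σ√T) = (0.0052 + 0.0845) / 0.3606 = 0.2489 ≈ 0.25
d₂ = 0.2489 − 0.3606 = -0.1118 ≈ -0.11
Risk-neutral Pr[S_T > K] = N(d₂) = N(-0.11) = 0.4562

0.4562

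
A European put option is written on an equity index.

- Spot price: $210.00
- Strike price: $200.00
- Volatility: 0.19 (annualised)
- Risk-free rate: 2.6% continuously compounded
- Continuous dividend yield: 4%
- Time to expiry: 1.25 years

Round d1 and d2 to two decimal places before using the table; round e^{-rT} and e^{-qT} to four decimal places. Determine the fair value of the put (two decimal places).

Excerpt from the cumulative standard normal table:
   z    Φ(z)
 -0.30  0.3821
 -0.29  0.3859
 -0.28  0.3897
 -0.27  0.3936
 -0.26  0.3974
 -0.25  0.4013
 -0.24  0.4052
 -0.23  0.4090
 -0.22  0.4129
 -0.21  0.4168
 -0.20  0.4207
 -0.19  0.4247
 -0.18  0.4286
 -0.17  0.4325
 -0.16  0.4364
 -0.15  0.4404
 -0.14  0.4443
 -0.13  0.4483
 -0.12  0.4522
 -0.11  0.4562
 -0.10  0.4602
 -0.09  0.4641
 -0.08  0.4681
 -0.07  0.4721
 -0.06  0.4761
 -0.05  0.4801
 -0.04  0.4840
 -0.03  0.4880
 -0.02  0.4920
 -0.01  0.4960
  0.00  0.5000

$13.54

σ√T = 0.19 × 1.1180 = 0.2124
d₁ = [ln(210/200) + (0.026 − 0.04 + 0.19²/2)·1.25] / 0.2124 = [0.0488 + 0.0051] / 0.2124 = 0.2535 ⇒ 0.25
d₂ = d₁ − σ√T = 0.2535 − 0.2124 = 0.0411 ⇒ 0.04
exp(−qT) = exp(−0.04·1.25) = 0.9512;  exp(−rT) = exp(−0.026·1.25) = 0.9680
P = 200·0.9680·N(-0.04) − 210·0.9512·N(-0.25) = 200·0.9680·0.4840 − 210·0.9512·0.4013 = 93.7024 − 80.1605 = 13.5419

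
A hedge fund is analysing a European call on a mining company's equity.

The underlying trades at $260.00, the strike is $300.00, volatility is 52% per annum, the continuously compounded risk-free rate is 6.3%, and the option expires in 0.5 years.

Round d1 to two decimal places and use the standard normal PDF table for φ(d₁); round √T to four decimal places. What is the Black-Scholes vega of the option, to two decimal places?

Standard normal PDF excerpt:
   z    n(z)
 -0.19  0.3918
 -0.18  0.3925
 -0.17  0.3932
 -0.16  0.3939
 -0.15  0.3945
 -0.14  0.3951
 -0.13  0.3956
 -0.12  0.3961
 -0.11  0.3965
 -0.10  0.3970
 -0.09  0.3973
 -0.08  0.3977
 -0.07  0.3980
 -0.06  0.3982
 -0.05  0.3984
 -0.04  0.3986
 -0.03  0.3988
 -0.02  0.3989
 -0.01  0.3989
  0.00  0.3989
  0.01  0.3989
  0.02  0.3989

72.82

σ√T = 0.52 × 0.7071 = 0.3677
d₁ = [ln(260/300) + (0.063 + 0.52²/2)·0.5] / 0.3677 = [-0.1431 + 0.0991] / 0.3677 = -0.1197 → -0.12
√T = √0.5 = 0.7071
φ(d₁) = φ(-0.12) = 0.3961
vega = S·φ(d₁)·√T = 260·0.3961·0.7071 = 72.8214
(The put has the same vega.)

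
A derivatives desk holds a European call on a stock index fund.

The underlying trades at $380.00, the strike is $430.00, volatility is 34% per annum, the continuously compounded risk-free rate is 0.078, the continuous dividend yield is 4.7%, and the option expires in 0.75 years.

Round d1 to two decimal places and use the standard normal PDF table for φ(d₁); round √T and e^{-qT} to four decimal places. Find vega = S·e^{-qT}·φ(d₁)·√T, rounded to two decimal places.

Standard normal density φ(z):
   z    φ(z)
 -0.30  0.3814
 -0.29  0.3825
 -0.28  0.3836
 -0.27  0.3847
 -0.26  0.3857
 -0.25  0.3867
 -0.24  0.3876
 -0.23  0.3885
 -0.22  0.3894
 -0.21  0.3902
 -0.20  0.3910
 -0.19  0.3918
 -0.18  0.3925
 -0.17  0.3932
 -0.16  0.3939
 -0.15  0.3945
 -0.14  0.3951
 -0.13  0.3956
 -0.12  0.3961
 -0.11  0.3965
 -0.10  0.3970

T = 0.75;  σ√T = 0.2944
ln(S/K) + (r − q + σ²/2)T = ln(380/430) + (0.078 − 0.047 + 0.34²/2)·0.75 = -0.1236 + 0.0666 = -0.0570
d₁ = -0.0570 / 0.2944 = -0.1936 → -0.19
√T = √0.75 = 0.8660
φ(d₁) = φ(-0.19) = 0.3918
e^(−qT) = e^(−0.047·0.75) = 0.9654
vega = S·e^(−qT)·φ(d₁)·√T = 380·0.9654·0.3918·0.8660 = 124.4724
(Call and put vega coincide under Black-Scholes.)

124.47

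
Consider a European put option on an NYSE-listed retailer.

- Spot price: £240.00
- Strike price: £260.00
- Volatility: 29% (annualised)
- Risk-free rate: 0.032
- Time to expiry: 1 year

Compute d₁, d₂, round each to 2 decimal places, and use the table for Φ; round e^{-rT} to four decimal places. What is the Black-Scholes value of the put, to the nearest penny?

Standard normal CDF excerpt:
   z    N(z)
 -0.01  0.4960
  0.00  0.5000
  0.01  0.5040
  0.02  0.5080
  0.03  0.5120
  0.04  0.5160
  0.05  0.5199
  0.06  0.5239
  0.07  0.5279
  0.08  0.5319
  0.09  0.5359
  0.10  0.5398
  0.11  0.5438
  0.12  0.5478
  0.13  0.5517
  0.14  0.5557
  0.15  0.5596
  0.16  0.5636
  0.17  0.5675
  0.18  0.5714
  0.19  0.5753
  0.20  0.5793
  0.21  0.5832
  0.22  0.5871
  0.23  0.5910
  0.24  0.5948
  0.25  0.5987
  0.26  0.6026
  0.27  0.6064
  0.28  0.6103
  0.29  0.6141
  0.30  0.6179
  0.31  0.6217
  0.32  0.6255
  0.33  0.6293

T = 1;  σ√T = 0.2900
d₁ = [ln(240/260) + (0.032 + ½·0.29²)·1] / (σ√T) = (-0.0800 + 0.0741) / 0.2900 = -0.0207 ⇒ -0.02
d₂ = -0.0207 − 0.2900 = -0.3107 ⇒ -0.31
e^(−rT) = e^(−0.032·1) = 0.9685
N(−d₂) = N(0.31) = 0.6217;  N(−d₁) = N(0.02) = 0.5080
P = 260·0.9685·0.6217 − 240·0.5080 = 156.5503 − 121.9200 = 34.6303

£34.63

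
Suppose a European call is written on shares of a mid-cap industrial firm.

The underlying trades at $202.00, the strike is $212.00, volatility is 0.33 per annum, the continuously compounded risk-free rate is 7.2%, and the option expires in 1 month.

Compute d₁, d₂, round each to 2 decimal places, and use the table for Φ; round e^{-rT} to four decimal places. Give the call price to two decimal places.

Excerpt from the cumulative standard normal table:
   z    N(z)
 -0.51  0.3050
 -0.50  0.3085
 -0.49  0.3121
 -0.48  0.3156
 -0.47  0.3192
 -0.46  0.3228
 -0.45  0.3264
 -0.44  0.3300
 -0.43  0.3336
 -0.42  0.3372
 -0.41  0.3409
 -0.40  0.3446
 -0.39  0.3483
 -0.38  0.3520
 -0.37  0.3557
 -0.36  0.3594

σ√T = 0.33 × 0.2887 = 0.0953
ln(S/K) + (r + σ²/2)T = ln(202/212) + (0.072 + 0.33²/2)·0.08333 = -0.0483 + 0.0105 = -0.0378
d₁ = -0.0378 / 0.0953 = -0.3966 ⇒ -0.40
d₂ = d₁ − σ√T = -0.3966 − 0.0953 = -0.4919 ⇒ -0.49
exp(−rT) = exp(−0.072·0.08333) = 0.9940
N(d₁) = N(-0.40) = 0.3446;  N(d₂) = N(-0.49) = 0.3121
C = 202·0.3446 − 212·0.9940·0.3121 = 69.6092 − 65.7682 = 3.8410

$3.84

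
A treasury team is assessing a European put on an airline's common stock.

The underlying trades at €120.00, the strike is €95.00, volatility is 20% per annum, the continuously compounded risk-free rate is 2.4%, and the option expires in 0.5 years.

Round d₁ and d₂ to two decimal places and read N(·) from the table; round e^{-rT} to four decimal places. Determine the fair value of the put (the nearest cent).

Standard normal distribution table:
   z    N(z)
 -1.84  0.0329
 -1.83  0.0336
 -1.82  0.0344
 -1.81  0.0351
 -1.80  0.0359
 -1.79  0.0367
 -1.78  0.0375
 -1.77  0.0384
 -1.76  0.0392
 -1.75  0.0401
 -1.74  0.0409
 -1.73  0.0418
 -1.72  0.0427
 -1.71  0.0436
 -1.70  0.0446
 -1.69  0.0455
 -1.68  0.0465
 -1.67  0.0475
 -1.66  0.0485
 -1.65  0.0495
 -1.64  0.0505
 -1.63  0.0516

€0.25

T = 0.5;  σ√T = 0.1414
d₁ = [ln(120/95) + (0.024 + ½·0.2²)·0.5] / (σ√T) = (0.2336 + 0.0220) / 0.1414 = 1.8075 ⇒ 1.81
d₂ = 1.8075 − 0.1414 = 1.6660 ⇒ 1.67
exp(−rT) = exp(−0.024·0.5) = 0.9881
N(−d₂) = N(-1.67) = 0.0475;  N(−d₁) = N(-1.81) = 0.0351
P = 95·0.9881·0.0475 − 120·0.0351 = 4.4588 − 4.2120 = 0.2468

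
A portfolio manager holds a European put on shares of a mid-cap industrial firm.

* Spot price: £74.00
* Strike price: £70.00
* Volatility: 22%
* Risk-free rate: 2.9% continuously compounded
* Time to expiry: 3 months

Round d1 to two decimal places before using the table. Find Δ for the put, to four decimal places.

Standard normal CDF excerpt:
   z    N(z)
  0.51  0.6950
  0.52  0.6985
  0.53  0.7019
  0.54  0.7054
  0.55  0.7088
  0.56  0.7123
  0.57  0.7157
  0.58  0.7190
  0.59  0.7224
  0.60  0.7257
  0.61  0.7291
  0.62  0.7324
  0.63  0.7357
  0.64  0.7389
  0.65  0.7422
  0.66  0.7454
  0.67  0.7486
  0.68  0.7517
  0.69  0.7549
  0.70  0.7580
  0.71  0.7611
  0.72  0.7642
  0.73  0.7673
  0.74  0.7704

-0.2643

σ√T = 0.22·√0.25 = 0.1100
d₁ = [ln(74/70) + (0.029 + 0.22²/2)·0.25] / 0.1100 = [0.0556 + 0.0133] / 0.1100 = 0.6261 ≈ 0.63
N(d₁) = N(0.63) = 0.7357
Δ_put = N(d₁) − 1 = 0.7357 − 1 = -0.2643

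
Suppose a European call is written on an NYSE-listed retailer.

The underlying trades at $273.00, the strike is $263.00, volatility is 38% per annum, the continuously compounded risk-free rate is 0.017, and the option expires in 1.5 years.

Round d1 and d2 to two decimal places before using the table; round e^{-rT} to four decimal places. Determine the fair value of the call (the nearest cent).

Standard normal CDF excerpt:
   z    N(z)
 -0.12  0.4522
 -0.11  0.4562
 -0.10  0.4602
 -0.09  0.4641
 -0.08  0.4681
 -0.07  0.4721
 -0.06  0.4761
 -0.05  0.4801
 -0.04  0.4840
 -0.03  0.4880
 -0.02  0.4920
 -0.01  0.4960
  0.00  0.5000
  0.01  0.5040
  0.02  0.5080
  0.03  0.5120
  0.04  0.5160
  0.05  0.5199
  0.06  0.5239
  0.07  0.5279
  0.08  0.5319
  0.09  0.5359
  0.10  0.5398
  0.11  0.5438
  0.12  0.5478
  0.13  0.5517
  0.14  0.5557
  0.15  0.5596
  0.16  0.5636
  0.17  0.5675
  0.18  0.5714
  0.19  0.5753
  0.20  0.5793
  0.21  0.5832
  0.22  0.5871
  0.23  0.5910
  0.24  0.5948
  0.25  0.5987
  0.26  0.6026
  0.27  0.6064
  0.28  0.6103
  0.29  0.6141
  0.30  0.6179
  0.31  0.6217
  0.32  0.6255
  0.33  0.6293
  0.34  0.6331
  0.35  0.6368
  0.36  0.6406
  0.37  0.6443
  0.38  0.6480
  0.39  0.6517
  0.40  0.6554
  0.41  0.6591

σ√T = 0.38·√1.5 = 0.4654
d₁ = [ln(273/263) + (0.017 + 0.38²/2)·1.5] / 0.4654 = [0.0373 + 0.1338] / 0.4654 = 0.3677 ≈ 0.37
d₂ = d₁ − σ√T = 0.3677 − 0.4654 = -0.0977 ≈ -0.10
exp(−rT) = exp(−0.017·1.5) = 0.9748
N(d₁) = N(0.37) = 0.6443;  N(d₂) = N(-0.10) = 0.4602
C = 273·0.6443 − 263·0.9748·0.4602 = 175.8939 − 117.9826 = 57.9113

$57.91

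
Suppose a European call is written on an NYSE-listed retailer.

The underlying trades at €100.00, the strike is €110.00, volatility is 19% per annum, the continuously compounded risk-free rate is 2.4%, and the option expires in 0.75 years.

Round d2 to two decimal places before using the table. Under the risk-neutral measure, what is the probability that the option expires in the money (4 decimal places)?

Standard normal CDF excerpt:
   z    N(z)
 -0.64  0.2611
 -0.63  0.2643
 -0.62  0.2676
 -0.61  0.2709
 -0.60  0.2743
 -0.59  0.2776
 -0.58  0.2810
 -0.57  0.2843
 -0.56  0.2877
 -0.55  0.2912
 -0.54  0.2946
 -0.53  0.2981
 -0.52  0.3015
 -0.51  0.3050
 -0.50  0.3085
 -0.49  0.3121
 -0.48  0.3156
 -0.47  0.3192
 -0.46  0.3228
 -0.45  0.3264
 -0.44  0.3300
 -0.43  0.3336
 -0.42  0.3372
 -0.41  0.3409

0.2912

σ√T = 0.19·√0.75 = 0.1645
d₁ = [ln(100/110) + (0.024 + 0.19²/2)·0.75] / 0.1645 = [-0.0953 + 0.0315] / 0.1645 = -0.3876 → -0.39
d₂ = d₁ − σ√T = -0.3876 − 0.1645 = -0.5521 → -0.55
Pr(exercise) under Q = N(d₂) = 0.2912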